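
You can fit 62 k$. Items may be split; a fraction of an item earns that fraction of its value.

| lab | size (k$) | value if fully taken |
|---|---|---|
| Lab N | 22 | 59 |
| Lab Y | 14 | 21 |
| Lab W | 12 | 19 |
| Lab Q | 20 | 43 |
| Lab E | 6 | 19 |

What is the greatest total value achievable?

143

Sort by value density: Lab E 19/6≈3.17, Lab N 59/22≈2.68, Lab Q 43/20≈2.15, Lab W 19/12≈1.58, Lab Y 21/14≈1.5.
Lab E: take in full, 6 k$ for value 19 → 56 left.
Take all of Lab N (22 k$, value 59) → 34 k$ left.
Take all of Lab Q (20 k$, value 43) → 14 k$ left.
Lab W: take in full, 12 k$ for value 19 → 2 left.
Fill the last 2 k$ with part of Lab Y: 2/14 of it earns 3.
Total value = 143.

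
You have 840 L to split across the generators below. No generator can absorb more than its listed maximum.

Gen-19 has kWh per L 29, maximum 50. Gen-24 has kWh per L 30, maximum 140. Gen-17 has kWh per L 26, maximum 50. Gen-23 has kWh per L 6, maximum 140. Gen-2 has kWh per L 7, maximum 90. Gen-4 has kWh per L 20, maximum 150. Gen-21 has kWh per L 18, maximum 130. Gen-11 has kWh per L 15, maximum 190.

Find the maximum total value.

16010

Highest kWh per L first: Gen-24 30 > Gen-19 29 > Gen-17 26 > Gen-4 20 > Gen-21 18 > Gen-11 15 > Gen-2 7 > Gen-23 6.
Gen-24 takes 140 to reach its cap of 140 → 700 left.
Give Gen-19 50 to hit its cap of 50 → 650 left.
Give Gen-17 50 to hit its cap of 50 → 600 left.
Give Gen-4 150 to hit its cap of 150 → 450 left.
Gen-21 takes 130 to reach its cap of 130 → 320 left.
Gen-11: +190 to 190 (cap) → 130 left.
Gen-2: +90 to 90 (cap) → 40 left.
Gen-23 has room for 140 but only 40 remain, so it gets 40.
Total = 29×50 + 30×140 + 26×50 + 6×40 + 7×90 + 20×150 + 18×130 + 15×190 = 16010.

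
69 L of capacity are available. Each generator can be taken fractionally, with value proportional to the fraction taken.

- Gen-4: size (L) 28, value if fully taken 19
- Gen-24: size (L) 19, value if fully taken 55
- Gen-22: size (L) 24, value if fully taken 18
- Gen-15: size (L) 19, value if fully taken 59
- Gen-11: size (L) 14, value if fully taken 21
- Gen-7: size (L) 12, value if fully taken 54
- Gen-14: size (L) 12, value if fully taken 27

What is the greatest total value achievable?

205.5

Rank by value-to-size ratio: Gen-7 54/12≈4.5, Gen-15 59/19≈3.11, Gen-24 55/19≈2.89, Gen-14 27/12≈2.25, Gen-11 21/14≈1.5, Gen-22 18/24≈0.75, Gen-4 19/28≈0.679.
Take all of Gen-7 (12 L, value 54) — 57 L left.
Gen-15: take in full, 19 L for value 59 — 38 left.
All 19 L of Gen-24 fit (value 55) — 19 remain.
Gen-14: take in full, 12 L for value 27 — 7 left.
Fill the last 7 L with part of Gen-11: 7/14 of it earns 10.5.
Total value = 205.5.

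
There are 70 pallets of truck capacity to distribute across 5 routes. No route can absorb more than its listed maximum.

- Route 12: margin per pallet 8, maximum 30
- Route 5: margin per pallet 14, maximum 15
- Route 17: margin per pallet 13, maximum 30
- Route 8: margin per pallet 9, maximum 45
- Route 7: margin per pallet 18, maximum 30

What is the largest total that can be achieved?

Rank by margin per pallet: Route 7 18 > Route 5 14 > Route 17 13 > Route 8 9 > Route 12 8.
Route 7 takes 30 to reach its cap of 30 ; 40 left.
Give Route 5 15 to hit its cap of 15 ; 25 left.
Route 17: +25 (room for 30) → 25. Pool exhausted.
Total = 14×15 + 13×25 + 18×30 = 1075.

1075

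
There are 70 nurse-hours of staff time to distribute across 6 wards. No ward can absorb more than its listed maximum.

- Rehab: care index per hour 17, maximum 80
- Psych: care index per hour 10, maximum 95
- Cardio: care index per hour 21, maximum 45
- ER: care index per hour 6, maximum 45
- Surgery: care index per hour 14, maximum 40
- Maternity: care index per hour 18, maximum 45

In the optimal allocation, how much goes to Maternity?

25

Rank by care index per hour: Cardio 21 > Maternity 18 > Rehab 17 > Surgery 14 > Psych 10 > ER 6.
Cardio: +45 to 45 (cap) ; 25 left.
Maternity: +25 (room for 45) → 25. Pool exhausted.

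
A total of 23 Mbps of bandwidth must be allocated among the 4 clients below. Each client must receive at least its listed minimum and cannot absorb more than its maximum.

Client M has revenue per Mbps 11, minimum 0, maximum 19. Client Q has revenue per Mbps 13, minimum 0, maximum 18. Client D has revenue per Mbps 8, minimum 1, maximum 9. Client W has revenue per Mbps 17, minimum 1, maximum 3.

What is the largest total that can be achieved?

Meeting every minimum uses 0+0+1+1 = 2 Mbps, leaving 21.
Rank by revenue per Mbps: Client W 17 > Client Q 13 > Client M 11 > Client D 8.
Client W takes 2 more to reach its cap of 3 — 19 left.
Client Q takes 18 more to reach its cap of 18 — 1 left.
Client M: +1 (room for 19) → 1. Pool exhausted.
Total = 11×1 + 13×18 + 8×1 + 17×3 = 304.

304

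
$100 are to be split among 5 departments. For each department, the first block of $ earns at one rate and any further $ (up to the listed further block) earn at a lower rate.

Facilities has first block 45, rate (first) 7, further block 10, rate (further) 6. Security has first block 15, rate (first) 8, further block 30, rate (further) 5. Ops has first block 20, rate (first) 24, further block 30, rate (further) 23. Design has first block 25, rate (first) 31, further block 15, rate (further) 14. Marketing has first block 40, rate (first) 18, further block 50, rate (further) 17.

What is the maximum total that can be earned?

Rank every tier by rate: Design/tier1 31 > Ops/tier1 24 > Ops/tier2 23 > Marketing/tier1 18 > Marketing/tier2 17 > Design/tier2 14 > Security/tier1 8 > Facilities/tier1 7 > Facilities/tier2 6 > Security/tier2 5.
Fill Design tier1 block (25 at 31) — 75 left.
Fill Ops tier1 block (20 at 24) — 55 left.
Fill Ops tier2 block (30 at 23) — 25 left.
Marketing/tier1: +25 of 40 at 18; pool empty.
Total = 31×25 + 24×20 + 23×30 + 18×25 = 2395.

2395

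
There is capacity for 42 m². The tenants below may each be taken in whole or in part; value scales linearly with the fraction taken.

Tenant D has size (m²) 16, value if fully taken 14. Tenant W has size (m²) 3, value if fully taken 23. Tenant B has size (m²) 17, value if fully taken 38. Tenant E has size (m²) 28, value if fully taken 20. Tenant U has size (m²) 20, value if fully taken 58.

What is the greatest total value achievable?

Sort by value density: Tenant W 23/3≈7.67, Tenant U 58/20≈2.9, Tenant B 38/17≈2.24, Tenant D 14/16≈0.875, Tenant E 20/28≈0.714.
Take all of Tenant W (3 m², value 23) ; 39 m² left.
All 20 m² of Tenant U fit (value 58) ; 19 remain.
All 17 m² of Tenant B fit (value 38) ; 2 remain.
Fill the last 2 m² with part of Tenant D: 2/16 of it earns 1.75.
Total value = 120.75.

120.75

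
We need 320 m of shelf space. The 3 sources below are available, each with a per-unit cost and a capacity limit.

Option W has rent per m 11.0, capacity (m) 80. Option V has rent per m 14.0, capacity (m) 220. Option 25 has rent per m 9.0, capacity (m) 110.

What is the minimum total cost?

Cheapest first:
Option 25 at 9.0: take all 110 m → 210 still needed.
Take 80 from Option W at 11.0 → need 130 more.
Option V at 14.0: take 130 of its 220 → requirement met.
Cost = 110×9.0 + 80×11.0 + 130×14.0 = 3690.

3690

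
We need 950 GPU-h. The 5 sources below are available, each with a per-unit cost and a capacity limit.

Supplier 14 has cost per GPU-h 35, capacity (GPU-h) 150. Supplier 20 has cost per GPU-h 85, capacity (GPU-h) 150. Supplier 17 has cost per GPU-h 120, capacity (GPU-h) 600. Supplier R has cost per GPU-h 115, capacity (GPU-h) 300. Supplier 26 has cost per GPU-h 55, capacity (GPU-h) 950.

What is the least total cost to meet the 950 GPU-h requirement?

Cheapest first:
Take 150 from Supplier 14 at 35 → need 800 more.
Take 800 from Supplier 26 at 55 to finish.
Supplier 20, Supplier R, Supplier 17: unused.
Cost = 150×35 + 800×55 = 49250.

49250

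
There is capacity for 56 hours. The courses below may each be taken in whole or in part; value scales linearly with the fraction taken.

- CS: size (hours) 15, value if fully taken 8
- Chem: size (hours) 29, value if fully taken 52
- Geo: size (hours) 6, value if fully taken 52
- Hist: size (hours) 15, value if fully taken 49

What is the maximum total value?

156.2

Best value per unit of size first: Geo 52/6≈8.67, Hist 49/15≈3.27, Chem 52/29≈1.79, CS 8/15≈0.533.
Geo: take in full, 6 hours for value 52 ; 50 left.
All 15 hours of Hist fit (value 49) ; 35 remain.
Chem: take in full, 29 hours for value 52 ; 6 left.
Only 6 hours remain; take 6/15 of CS for value 8×6/15 = 3.2.
Total value = 156.2.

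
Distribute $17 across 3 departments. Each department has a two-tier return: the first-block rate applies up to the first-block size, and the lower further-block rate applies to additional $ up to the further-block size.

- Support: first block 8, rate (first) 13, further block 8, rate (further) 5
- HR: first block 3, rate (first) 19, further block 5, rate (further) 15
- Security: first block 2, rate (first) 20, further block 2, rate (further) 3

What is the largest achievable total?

Rank every tier by rate: Security/first 20 > HR/first 19 > HR/second 15 > Support/first 13 > Support/second 5 > Security/second 3.
Security first at 20: fill all 2 — 15 left.
HR/first (19): +3 — 12 left.
Fill HR second block (5 at 15) — 7 left.
7 remain; put them into Support first at 13.
Total = 20×2 + 19×3 + 15×5 + 13×7 = 263.

263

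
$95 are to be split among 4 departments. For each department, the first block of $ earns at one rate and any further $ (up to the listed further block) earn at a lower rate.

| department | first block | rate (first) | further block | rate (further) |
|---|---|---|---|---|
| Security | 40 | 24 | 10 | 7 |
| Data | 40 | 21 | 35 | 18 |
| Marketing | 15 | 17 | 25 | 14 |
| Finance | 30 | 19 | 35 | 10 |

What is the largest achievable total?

Treat each block as its own option and order by rate: Security/T1 24 > Data/T1 21 > Finance/T1 19 > Data/T2 18 > Marketing/T1 17 > Marketing/T2 14 > Finance/T2 10 > Security/T2 7.
Security T1 at 24: fill all 40 → 55 left.
Data/T1 (21): +40 → 15 left.
Finance T1 at 19: only 15 left, fill 15.
Total = 24×40 + 21×40 + 19×15 = 2085.

2085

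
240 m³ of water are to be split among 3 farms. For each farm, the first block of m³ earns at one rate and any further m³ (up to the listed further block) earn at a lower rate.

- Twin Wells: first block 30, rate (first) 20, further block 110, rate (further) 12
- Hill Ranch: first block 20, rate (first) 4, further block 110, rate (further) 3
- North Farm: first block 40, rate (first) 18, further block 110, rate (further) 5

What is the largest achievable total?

2940

Treat each block as its own option and order by rate: Twin Wells/T1 20 > North Farm/T1 18 > Twin Wells/T2 12 > North Farm/T2 5 > Hill Ranch/T1 4 > Hill Ranch/T2 3.
Fill Twin Wells T1 block (30 at 20) → 210 left.
North Farm/T1 (18): +40 → 170 left.
Twin Wells/T2 (12): +110 → 60 left.
60 remain; put them into North Farm T2 at 5.
Total = 20×30 + 18×40 + 12×110 + 5×60 = 2940.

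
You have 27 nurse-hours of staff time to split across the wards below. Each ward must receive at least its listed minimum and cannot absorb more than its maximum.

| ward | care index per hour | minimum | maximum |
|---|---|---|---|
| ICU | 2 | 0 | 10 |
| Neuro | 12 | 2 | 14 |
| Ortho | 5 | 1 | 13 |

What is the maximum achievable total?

Meeting every minimum uses 0+2+1 = 3 nurse-hours, leaving 24.
Order the wards by care index per hour: Neuro 12 > Ortho 5 > ICU 2.
Neuro: +12 to 14 (cap) — 12 left.
Ortho: +12 to 13 (cap) — 0 left.
Total = 12×14 + 5×13 = 233.

233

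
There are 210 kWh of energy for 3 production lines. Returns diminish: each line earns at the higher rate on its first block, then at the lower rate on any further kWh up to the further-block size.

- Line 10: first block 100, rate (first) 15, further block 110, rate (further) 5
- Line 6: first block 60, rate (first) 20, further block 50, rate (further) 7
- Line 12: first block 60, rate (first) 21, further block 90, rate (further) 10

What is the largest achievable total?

3810

Order all 6 blocks by rate: Line 12/first 21 > Line 6/first 20 > Line 10/first 15 > Line 12/second 10 > Line 6/second 7 > Line 10/second 5.
Line 12 first at 21: fill all 60 ; 150 left.
Line 6/first (20): +60 ; 90 left.
90 remain; put them into Line 10 first at 15.
Total = 21×60 + 20×60 + 15×90 = 3810.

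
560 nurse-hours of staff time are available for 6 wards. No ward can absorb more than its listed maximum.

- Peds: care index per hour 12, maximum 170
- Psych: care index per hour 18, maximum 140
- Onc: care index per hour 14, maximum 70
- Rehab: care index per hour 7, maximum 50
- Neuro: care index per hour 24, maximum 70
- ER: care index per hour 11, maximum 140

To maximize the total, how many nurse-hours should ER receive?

Highest care index per hour first: Neuro 24 > Psych 18 > Onc 14 > Peds 12 > ER 11 > Rehab 7.
Neuro takes 70 to reach its cap of 70 → 490 left.
Psych: +140 to 140 (cap) → 350 left.
Onc: +70 to 70 (cap) → 280 left.
Peds: +170 to 170 (cap) → 110 left.
ER has room for 140 but only 110 remain, so it gets 110.

110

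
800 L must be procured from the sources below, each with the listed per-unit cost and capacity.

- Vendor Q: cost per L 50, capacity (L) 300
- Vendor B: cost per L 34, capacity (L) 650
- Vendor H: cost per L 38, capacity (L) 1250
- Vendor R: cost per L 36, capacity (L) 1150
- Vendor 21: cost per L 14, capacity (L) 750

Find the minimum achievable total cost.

12200

Fill from the cheapest source first.
Take 750 from Vendor 21 at 14 → need 50 more.
Vendor B (34): take the remaining 50 → done.
Vendor R, Vendor H, Vendor Q: unused.
Cost = 750×14 + 50×34 = 12200.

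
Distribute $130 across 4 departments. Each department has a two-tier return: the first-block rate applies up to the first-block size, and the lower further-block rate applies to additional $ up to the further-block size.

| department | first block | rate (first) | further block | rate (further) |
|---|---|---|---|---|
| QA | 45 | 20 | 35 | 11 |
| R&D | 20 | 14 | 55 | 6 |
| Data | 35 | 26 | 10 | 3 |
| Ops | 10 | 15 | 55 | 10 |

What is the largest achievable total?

Treat each block as its own option and order by rate: Data/tier1 26 > QA/tier1 20 > Ops/tier1 15 > R&D/tier1 14 > QA/tier2 11 > Ops/tier2 10 > R&D/tier2 6 > Data/tier2 3.
Data/tier1 (26): +35 ; 95 left.
Fill QA tier1 block (45 at 20) ; 50 left.
Ops tier1 at 15: fill all 10 ; 40 left.
R&D/tier1 (14): +20 ; 20 left.
QA/tier2: +20 of 35 at 11; pool empty.
Total = 26×35 + 20×45 + 15×10 + 14×20 + 11×20 = 2460.

2460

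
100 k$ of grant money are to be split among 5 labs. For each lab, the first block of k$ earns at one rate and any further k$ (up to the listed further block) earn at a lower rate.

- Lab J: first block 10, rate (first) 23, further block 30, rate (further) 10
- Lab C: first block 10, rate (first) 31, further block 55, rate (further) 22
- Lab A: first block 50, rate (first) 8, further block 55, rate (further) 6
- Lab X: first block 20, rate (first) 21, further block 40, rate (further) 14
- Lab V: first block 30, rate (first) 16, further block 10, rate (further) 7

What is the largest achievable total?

2250

Treat each block as its own option and order by rate: Lab C/first 31 > Lab J/first 23 > Lab C/second 22 > Lab X/first 21 > Lab V/first 16 > Lab X/second 14 > Lab J/second 10 > Lab A/first 8 > Lab V/second 7 > Lab A/second 6.
Lab C first at 31: fill all 10 → 90 left.
Lab J first at 23: fill all 10 → 80 left.
Lab C second at 22: fill all 55 → 25 left.
Lab X first at 21: fill all 20 → 5 left.
Lab V first at 16: only 5 left, fill 5.
Total = 31×10 + 23×10 + 22×55 + 21×20 + 16×5 = 2250.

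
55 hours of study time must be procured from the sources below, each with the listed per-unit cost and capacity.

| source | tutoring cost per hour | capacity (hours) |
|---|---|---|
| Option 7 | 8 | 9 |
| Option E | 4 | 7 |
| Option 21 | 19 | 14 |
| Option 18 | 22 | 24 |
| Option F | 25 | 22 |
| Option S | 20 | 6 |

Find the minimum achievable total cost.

Cheapest first:
Take 7 from Option E at 4 → need 48 more.
Option 7 at 8: take all 9 hours → 39 still needed.
Option 21 at 19: take all 14 hours → 25 still needed.
Option S (20): use full 6 → 19 hours to go.
Option 18 (22): take the remaining 19 → done.
Option F: unused.
Cost = 7×4 + 9×8 + 14×19 + 6×20 + 19×22 = 904.

904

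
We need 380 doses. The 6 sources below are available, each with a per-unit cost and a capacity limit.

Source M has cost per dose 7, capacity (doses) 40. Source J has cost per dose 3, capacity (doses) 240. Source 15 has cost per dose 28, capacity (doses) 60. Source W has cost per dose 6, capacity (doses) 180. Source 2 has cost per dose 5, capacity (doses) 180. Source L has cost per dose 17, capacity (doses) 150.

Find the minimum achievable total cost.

1420

Fill from the cheapest source first.
Take 240 from Source J at 3 — need 140 more.
Take 140 from Source 2 at 5 to finish.
Source W, Source M, Source L, Source 15: unused.
Cost = 240×3 + 140×5 = 1420.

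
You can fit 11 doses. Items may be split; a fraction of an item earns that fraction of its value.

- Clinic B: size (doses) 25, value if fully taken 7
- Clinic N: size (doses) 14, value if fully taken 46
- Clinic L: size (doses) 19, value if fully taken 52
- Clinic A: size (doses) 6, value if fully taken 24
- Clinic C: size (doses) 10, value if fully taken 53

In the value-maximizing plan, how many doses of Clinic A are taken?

Rank by value-to-size ratio: Clinic C 53/10≈5.3, Clinic A 24/6≈4, Clinic N 46/14≈3.29, Clinic L 52/19≈2.74, Clinic B 7/25≈0.28.
Take all of Clinic C (10 doses, value 53) → 1 doses left.
1 doses left: a 1/6 share of Clinic A gives 24×1/6 = 4.

1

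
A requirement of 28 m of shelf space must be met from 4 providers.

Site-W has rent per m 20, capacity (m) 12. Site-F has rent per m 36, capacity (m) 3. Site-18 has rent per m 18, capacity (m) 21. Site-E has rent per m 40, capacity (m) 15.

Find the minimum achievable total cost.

Cheapest first:
Site-18 (18): use full 21 → 7 m to go.
Take 7 from Site-W at 20 to finish.
Site-F, Site-E: unused.
Cost = 21×18 + 7×20 = 518.

518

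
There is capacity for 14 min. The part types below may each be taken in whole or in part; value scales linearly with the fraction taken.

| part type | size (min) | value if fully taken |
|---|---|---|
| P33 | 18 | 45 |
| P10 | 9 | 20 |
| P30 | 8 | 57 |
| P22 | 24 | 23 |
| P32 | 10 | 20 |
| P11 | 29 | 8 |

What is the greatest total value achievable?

72

Best value per unit of size first: P30 57/8≈7.12, P33 45/18≈2.5, P10 20/9≈2.22, P32 20/10≈2, P22 23/24≈0.958, P11 8/29≈0.276.
P30: take in full, 8 min for value 57 ; 6 left.
Fill the last 6 min with part of P33: 6/18 of it earns 15.
Total value = 72.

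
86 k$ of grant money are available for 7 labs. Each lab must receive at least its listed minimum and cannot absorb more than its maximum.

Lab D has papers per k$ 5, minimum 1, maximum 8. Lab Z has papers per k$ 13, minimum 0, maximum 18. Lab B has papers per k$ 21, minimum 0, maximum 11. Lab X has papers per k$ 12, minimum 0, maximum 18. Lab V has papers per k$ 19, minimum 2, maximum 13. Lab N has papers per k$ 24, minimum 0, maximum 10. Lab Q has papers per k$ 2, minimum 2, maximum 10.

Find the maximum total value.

1224

Meeting every minimum uses 1+0+0+0+2+0+2 = 5 k$, leaving 81.
Rank by papers per k$: Lab N 24 > Lab B 21 > Lab V 19 > Lab Z 13 > Lab X 12 > Lab D 5 > Lab Q 2.
Give Lab N 10 more to hit its cap of 10 ; 71 left.
Lab B takes 11 more to reach its cap of 11 ; 60 left.
Lab V: +11 to 13 (cap) ; 49 left.
Lab Z takes 18 more to reach its cap of 18 ; 31 left.
Give Lab X 18 more to hit its cap of 18 ; 13 left.
Give Lab D 7 more to hit its cap of 8 ; 6 left.
Only 6 left; Lab Q takes them to reach 8.
Total = 5×8 + 13×18 + 21×11 + 12×18 + 19×13 + 24×10 + 2×8 = 1224.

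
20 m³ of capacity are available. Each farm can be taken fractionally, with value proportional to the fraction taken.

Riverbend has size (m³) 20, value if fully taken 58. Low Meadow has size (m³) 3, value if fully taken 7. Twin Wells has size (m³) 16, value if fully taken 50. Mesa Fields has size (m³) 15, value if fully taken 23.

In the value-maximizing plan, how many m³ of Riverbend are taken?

4

Best value per unit of size first: Twin Wells 50/16≈3.12, Riverbend 58/20≈2.9, Low Meadow 7/3≈2.33, Mesa Fields 23/15≈1.53.
Twin Wells: take in full, 16 m³ for value 50 ; 4 left.
4 m³ left: a 4/20 share of Riverbend gives 58×4/20 = 11.6.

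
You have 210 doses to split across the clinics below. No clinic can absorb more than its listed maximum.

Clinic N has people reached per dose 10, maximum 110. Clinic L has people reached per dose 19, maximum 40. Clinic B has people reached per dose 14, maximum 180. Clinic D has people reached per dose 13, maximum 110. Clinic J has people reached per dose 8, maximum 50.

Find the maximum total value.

Order the clinics by people reached per dose: Clinic L 19 > Clinic B 14 > Clinic D 13 > Clinic N 10 > Clinic J 8.
Clinic L takes 40 to reach its cap of 40 — 170 left.
Only 170 left; Clinic B takes them to reach 170.
Total = 19×40 + 14×170 = 3140.

3140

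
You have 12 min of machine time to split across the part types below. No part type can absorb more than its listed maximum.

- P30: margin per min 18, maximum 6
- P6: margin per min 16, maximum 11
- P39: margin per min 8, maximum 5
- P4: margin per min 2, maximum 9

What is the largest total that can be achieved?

Highest margin per min first: P30 18 > P6 16 > P39 8 > P4 2.
P30: +6 to 6 (cap) → 6 left.
P6: +6 (room for 11) → 6. Pool exhausted.
Total = 18×6 + 16×6 = 204.

204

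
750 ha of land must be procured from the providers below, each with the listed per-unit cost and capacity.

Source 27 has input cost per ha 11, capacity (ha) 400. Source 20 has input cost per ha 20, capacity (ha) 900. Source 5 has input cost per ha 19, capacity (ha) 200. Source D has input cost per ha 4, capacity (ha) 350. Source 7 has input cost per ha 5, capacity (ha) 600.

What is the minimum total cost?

3400

Use providers in increasing cost order.
Source D (4): use full 350 — 400 ha to go.
Source 7 (5): take the remaining 400 — done.
Source 27, Source 5, Source 20: unused.
Cost = 350×4 + 400×5 = 3400.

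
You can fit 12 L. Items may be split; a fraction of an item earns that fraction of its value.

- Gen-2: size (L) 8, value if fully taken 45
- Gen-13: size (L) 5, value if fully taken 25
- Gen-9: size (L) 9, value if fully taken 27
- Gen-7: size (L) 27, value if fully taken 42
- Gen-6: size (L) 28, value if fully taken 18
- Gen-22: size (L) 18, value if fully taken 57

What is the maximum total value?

65

Sort by value density: Gen-2 45/8≈5.62, Gen-13 25/5≈5, Gen-22 57/18≈3.17, Gen-9 27/9≈3, Gen-7 42/27≈1.56, Gen-6 18/28≈0.643.
Take all of Gen-2 (8 L, value 45) — 4 L left.
Only 4 L remain; take 4/5 of Gen-13 for value 25×4/5 = 20.
Total value = 65.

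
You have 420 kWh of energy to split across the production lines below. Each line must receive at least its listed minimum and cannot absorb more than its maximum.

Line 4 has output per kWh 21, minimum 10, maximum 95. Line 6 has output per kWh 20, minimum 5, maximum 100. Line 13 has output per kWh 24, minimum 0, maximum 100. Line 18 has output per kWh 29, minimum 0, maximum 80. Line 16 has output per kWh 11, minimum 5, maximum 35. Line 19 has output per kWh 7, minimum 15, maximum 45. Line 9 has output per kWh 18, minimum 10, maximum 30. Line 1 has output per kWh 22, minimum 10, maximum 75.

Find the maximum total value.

9505

Meeting every minimum uses 10+5+0+0+5+15+10+10 = 55 kWh, leaving 365.
Highest output per kWh first: Line 18 29 > Line 13 24 > Line 1 22 > Line 4 21 > Line 6 20 > Line 9 18 > Line 16 11 > Line 19 7.
Give Line 18 80 more to hit its cap of 80 → 285 left.
Line 13: +100 to 100 (cap) → 185 left.
Line 1 takes 65 more to reach its cap of 75 → 120 left.
Line 4: +85 to 95 (cap) → 35 left.
Only 35 left; Line 6 takes them to reach 40.
Total = 21×95 + 20×40 + 24×100 + 29×80 + 11×5 + 7×15 + 18×10 + 22×75 = 9505.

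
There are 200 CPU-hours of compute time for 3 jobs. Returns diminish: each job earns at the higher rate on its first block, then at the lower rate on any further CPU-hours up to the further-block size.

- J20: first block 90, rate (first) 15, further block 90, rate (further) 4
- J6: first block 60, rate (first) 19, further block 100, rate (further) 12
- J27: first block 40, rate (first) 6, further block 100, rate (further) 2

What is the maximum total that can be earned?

3090

Order all 6 blocks by rate: J6/T1 19 > J20/T1 15 > J6/T2 12 > J27/T1 6 > J20/T2 4 > J27/T2 2.
J6/T1 (19): +60 ; 140 left.
J20/T1 (15): +90 ; 50 left.
J6 T2 at 12: only 50 left, fill 50.
Total = 19×60 + 15×90 + 12×50 = 3090.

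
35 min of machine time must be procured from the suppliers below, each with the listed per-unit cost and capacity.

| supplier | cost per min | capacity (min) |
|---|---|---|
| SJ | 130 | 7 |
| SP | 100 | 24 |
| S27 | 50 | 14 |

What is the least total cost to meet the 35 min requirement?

Use suppliers in increasing cost order.
S27 (50): use full 14 — 21 min to go.
Take 21 from SP at 100 to finish.
SJ: unused.
Cost = 14×50 + 21×100 = 2800.

2800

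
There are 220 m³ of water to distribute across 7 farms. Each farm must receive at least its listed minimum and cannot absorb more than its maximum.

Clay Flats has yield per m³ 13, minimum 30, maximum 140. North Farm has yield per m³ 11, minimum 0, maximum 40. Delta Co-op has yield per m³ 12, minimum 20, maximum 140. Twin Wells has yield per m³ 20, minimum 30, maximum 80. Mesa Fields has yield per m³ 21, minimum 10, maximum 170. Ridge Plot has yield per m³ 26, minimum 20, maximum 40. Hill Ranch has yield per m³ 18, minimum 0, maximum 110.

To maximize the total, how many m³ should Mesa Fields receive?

Meeting every minimum uses 30+0+20+30+10+20+0 = 110 m³, leaving 110.
Rank by yield per m³: Ridge Plot 26 > Mesa Fields 21 > Twin Wells 20 > Hill Ranch 18 > Clay Flats 13 > Delta Co-op 12 > North Farm 11.
Give Ridge Plot 20 more to hit its cap of 40 — 90 left.
Mesa Fields has room for 160 more but only 90 remain, so it gets 100.

100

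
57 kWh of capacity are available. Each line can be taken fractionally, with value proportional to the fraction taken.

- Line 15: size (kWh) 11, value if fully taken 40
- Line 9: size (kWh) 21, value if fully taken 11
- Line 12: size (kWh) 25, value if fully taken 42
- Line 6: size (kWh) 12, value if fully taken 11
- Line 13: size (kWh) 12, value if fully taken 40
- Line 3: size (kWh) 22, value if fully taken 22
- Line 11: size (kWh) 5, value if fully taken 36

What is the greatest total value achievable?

Rank by value-to-size ratio: Line 11 36/5≈7.2, Line 15 40/11≈3.64, Line 13 40/12≈3.33, Line 12 42/25≈1.68, Line 3 22/22≈1, Line 6 11/12≈0.917, Line 9 11/21≈0.524.
Take all of Line 11 (5 kWh, value 36) → 52 kWh left.
All 11 kWh of Line 15 fit (value 40) → 41 remain.
All 12 kWh of Line 13 fit (value 40) → 29 remain.
Take all of Line 12 (25 kWh, value 42) → 4 kWh left.
Only 4 kWh remain; take 4/22 of Line 3 for value 22×4/22 = 4.
Total value = 162.

162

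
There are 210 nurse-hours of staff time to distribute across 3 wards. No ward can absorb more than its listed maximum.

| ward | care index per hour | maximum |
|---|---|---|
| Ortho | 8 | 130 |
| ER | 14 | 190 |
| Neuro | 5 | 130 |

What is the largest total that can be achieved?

2820

Highest care index per hour first: ER 14 > Ortho 8 > Neuro 5.
ER: +190 to 190 (cap) → 20 left.
Ortho: +20 (room for 130) → 20. Pool exhausted.
Total = 8×20 + 14×190 = 2820.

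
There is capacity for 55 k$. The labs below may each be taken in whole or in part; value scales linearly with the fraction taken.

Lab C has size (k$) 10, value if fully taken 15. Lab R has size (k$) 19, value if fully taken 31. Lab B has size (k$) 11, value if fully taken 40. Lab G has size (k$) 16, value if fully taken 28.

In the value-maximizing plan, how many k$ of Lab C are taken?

9

Sort by value density: Lab B 40/11≈3.64, Lab G 28/16≈1.75, Lab R 31/19≈1.63, Lab C 15/10≈1.5.
Lab B: take in full, 11 k$ for value 40 ; 44 left.
Lab G: take in full, 16 k$ for value 28 ; 28 left.
Lab R: take in full, 19 k$ for value 31 ; 9 left.
9 k$ left: a 9/10 share of Lab C gives 15×9/10 = 13.5.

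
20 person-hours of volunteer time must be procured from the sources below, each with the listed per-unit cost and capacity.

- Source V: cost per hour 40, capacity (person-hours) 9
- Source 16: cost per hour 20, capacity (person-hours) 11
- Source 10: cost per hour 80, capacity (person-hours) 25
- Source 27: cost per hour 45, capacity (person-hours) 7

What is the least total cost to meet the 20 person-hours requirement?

580

Fill from the cheapest source first.
Source 16 (20): use full 11 → 9 person-hours to go.
Source V at 40: take all 9 person-hours → 0 still needed.
Source 27, Source 10: unused.
Cost = 11×20 + 9×40 = 580.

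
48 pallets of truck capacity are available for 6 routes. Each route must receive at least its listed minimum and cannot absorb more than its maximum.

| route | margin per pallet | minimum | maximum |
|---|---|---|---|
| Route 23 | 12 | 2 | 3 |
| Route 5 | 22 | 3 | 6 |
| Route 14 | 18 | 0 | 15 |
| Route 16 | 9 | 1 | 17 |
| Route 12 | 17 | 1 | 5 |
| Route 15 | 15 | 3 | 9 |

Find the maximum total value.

748

Meeting every minimum uses 2+3+0+1+1+3 = 10 pallets, leaving 38.
Order the routes by margin per pallet: Route 5 22 > Route 14 18 > Route 12 17 > Route 15 15 > Route 23 12 > Route 16 9.
Give Route 5 3 more to hit its cap of 6 — 35 left.
Route 14: +15 to 15 (cap) — 20 left.
Route 12 takes 4 more to reach its cap of 5 — 16 left.
Route 15 takes 6 more to reach its cap of 9 — 10 left.
Route 23: +1 to 3 (cap) — 9 left.
Route 16 has room for 16 more but only 9 remain, so it gets 10.
Total = 12×3 + 22×6 + 18×15 + 9×10 + 17×5 + 15×9 = 748.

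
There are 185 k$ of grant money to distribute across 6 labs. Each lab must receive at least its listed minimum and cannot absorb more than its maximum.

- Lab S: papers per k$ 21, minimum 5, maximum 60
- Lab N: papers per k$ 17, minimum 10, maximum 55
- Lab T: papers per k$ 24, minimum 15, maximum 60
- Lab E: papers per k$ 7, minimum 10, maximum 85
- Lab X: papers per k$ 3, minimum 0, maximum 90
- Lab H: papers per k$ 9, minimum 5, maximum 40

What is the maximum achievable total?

3665

Meeting every minimum uses 5+10+15+10+0+5 = 45 k$, leaving 140.
Highest papers per k$ first: Lab T 24 > Lab S 21 > Lab N 17 > Lab H 9 > Lab E 7 > Lab X 3.
Lab T: +45 to 60 (cap) ; 95 left.
Give Lab S 55 more to hit its cap of 60 ; 40 left.
Lab N has room for 45 more but only 40 remain, so it gets 50.
Total = 21×60 + 17×50 + 24×60 + 7×10 + 9×5 = 3665.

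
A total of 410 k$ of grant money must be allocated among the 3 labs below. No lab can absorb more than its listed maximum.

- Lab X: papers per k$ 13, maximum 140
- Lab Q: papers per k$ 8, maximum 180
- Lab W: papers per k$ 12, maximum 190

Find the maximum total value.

Rank by papers per k$: Lab X 13 > Lab W 12 > Lab Q 8.
Lab X takes 140 to reach its cap of 140 — 270 left.
Lab W takes 190 to reach its cap of 190 — 80 left.
Lab Q has room for 180 but only 80 remain, so it gets 80.
Total = 13×140 + 8×80 + 12×190 = 4740.

4740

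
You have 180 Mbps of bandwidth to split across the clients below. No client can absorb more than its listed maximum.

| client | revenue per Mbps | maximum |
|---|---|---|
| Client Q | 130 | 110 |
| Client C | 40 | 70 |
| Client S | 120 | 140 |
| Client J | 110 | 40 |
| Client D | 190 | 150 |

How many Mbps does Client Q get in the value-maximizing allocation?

Order the clients by revenue per Mbps: Client D 190 > Client Q 130 > Client S 120 > Client J 110 > Client C 40.
Client D: +150 to 150 (cap) — 30 left.
Client Q: +30 (room for 110) → 30. Pool exhausted.

30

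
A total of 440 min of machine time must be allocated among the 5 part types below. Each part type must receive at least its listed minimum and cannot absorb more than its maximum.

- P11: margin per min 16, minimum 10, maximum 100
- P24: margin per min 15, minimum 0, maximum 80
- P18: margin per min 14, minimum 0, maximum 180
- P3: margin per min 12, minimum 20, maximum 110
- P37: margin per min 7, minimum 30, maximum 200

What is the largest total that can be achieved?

Meeting every minimum uses 10+0+0+20+30 = 60 min, leaving 380.
Highest margin per min first: P11 16 > P24 15 > P18 14 > P3 12 > P37 7.
Give P11 90 more to hit its cap of 100 → 290 left.
P24 takes 80 more to reach its cap of 80 → 210 left.
P18 takes 180 more to reach its cap of 180 → 30 left.
P3: +30 (room for 90) → 50. Pool exhausted.
Total = 16×100 + 15×80 + 14×180 + 12×50 + 7×30 = 6130.

6130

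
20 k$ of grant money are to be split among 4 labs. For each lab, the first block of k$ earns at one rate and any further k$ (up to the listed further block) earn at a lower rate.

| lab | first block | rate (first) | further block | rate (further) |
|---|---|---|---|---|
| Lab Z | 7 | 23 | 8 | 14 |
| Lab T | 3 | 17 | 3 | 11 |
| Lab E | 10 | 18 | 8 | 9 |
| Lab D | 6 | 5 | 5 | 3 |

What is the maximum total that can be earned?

Order all 8 blocks by rate: Lab Z/tier1 23 > Lab E/tier1 18 > Lab T/tier1 17 > Lab Z/tier2 14 > Lab T/tier2 11 > Lab E/tier2 9 > Lab D/tier1 5 > Lab D/tier2 3.
Fill Lab Z tier1 block (7 at 23) → 13 left.
Lab E/tier1 (18): +10 → 3 left.
Lab T tier1 at 17: fill all 3 → 0 left.
Total = 23×7 + 18×10 + 17×3 = 392.

392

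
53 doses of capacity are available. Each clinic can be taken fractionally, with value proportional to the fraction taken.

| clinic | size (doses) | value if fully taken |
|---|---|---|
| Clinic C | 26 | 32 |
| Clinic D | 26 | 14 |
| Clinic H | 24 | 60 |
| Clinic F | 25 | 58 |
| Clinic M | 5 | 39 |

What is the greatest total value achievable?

154.68

Sort by value density: Clinic M 39/5≈7.8, Clinic H 60/24≈2.5, Clinic F 58/25≈2.32, Clinic C 32/26≈1.23, Clinic D 14/26≈0.538.
Take all of Clinic M (5 doses, value 39) — 48 doses left.
Clinic H: take in full, 24 doses for value 60 — 24 left.
Only 24 doses remain; take 24/25 of Clinic F for value 58×24/25 = 55.68.
Total value = 154.68.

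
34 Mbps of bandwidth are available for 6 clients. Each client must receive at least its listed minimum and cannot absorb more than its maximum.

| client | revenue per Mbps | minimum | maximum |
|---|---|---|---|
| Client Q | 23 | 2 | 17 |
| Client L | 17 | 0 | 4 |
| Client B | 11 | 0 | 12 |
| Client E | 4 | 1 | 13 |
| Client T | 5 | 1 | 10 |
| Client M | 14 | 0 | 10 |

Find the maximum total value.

619

Meeting every minimum uses 2+0+0+1+1+0 = 4 Mbps, leaving 30.
Order the clients by revenue per Mbps: Client Q 23 > Client L 17 > Client M 14 > Client B 11 > Client T 5 > Client E 4.
Give Client Q 15 more to hit its cap of 17 ; 15 left.
Client L: +4 to 4 (cap) ; 11 left.
Client M takes 10 more to reach its cap of 10 ; 1 left.
Client B has room for 12 more but only 1 remain, so it gets 1.
Total = 23×17 + 17×4 + 11×1 + 4×1 + 5×1 + 14×10 = 619.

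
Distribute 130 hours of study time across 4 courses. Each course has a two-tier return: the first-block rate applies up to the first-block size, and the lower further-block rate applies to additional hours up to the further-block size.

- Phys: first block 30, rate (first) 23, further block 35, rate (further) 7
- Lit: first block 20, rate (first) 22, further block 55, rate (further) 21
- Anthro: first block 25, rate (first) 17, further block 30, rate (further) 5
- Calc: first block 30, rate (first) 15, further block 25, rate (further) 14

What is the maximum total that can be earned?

2710

Treat each block as its own option and order by rate: Phys/tier1 23 > Lit/tier1 22 > Lit/tier2 21 > Anthro/tier1 17 > Calc/tier1 15 > Calc/tier2 14 > Phys/tier2 7 > Anthro/tier2 5.
Phys tier1 at 23: fill all 30 — 100 left.
Lit tier1 at 22: fill all 20 — 80 left.
Lit tier2 at 21: fill all 55 — 25 left.
Fill Anthro tier1 block (25 at 17) — 0 left.
Total = 23×30 + 22×20 + 21×55 + 17×25 = 2710.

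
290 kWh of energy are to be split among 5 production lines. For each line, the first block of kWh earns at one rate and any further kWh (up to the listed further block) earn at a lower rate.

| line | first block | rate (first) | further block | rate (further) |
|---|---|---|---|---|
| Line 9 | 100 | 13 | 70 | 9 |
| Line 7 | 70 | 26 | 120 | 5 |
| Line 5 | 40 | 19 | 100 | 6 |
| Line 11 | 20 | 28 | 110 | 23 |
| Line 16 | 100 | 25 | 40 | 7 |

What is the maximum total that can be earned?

Rank every tier by rate: Line 11/tier1 28 > Line 7/tier1 26 > Line 16/tier1 25 > Line 11/tier2 23 > Line 5/tier1 19 > Line 9/tier1 13 > Line 9/tier2 9 > Line 16/tier2 7 > Line 5/tier2 6 > Line 7/tier2 5.
Fill Line 11 tier1 block (20 at 28) → 270 left.
Fill Line 7 tier1 block (70 at 26) → 200 left.
Line 16/tier1 (25): +100 → 100 left.
Line 11 tier2 at 23: only 100 left, fill 100.
Total = 28×20 + 26×70 + 25×100 + 23×100 = 7180.

7180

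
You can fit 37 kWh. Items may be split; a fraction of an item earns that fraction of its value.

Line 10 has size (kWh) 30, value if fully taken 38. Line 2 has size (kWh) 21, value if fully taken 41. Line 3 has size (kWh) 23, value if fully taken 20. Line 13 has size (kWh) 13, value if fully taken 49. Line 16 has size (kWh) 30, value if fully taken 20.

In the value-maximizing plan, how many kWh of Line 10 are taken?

Best value per unit of size first: Line 13 49/13≈3.77, Line 2 41/21≈1.95, Line 10 38/30≈1.27, Line 3 20/23≈0.87, Line 16 20/30≈0.667.
Take all of Line 13 (13 kWh, value 49) → 24 kWh left.
All 21 kWh of Line 2 fit (value 41) → 3 remain.
Only 3 kWh remain; take 3/30 of Line 10 for value 38×3/30 = 3.8.

3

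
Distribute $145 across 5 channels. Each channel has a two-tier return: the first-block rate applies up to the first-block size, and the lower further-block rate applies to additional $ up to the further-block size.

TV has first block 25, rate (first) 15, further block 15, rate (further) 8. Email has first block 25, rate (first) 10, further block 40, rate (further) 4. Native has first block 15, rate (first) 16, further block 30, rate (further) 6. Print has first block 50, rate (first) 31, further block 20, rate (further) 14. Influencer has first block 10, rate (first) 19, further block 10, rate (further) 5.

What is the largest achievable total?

Treat each block as its own option and order by rate: Print/T1 31 > Influencer/T1 19 > Native/T1 16 > TV/T1 15 > Print/T2 14 > Email/T1 10 > TV/T2 8 > Native/T2 6 > Influencer/T2 5 > Email/T2 4.
Fill Print T1 block (50 at 31) — 95 left.
Fill Influencer T1 block (10 at 19) — 85 left.
Native T1 at 16: fill all 15 — 70 left.
TV T1 at 15: fill all 25 — 45 left.
Print T2 at 14: fill all 20 — 25 left.
Email/T1 (10): +25 — 0 left.
Total = 31×50 + 19×10 + 16×15 + 15×25 + 14×20 + 10×25 = 2885.

2885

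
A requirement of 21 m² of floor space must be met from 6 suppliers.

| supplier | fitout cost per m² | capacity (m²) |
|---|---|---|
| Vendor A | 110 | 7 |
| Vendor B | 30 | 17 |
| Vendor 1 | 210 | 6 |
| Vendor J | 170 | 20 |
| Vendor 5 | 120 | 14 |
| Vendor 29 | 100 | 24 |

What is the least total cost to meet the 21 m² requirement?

910

Cheapest first:
Vendor B at 30: take all 17 m² → 4 still needed.
Vendor 29 (100): take the remaining 4 → done.
Vendor A, Vendor 5, Vendor J, Vendor 1: unused.
Cost = 17×30 + 4×100 = 910.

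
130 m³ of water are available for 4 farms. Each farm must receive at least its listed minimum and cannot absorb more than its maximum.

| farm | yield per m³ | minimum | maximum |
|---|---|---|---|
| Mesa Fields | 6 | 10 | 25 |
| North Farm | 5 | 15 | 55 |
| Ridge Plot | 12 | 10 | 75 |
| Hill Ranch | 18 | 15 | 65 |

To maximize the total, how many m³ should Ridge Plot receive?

40

Meeting every minimum uses 10+15+10+15 = 50 m³, leaving 80.
Order the farms by yield per m³: Hill Ranch 18 > Ridge Plot 12 > Mesa Fields 6 > North Farm 5.
Hill Ranch: +50 to 65 (cap) → 30 left.
Ridge Plot: +30 (room for 65) → 40. Pool exhausted.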